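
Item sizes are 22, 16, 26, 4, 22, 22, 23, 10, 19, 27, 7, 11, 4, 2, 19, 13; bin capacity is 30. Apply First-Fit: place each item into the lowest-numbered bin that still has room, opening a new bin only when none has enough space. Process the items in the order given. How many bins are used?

22 → bin 1 (remaining 8)
16 → bin 2 (remaining 14)
26 → bin 3 (remaining 4)
4 → bin 1 (remaining 4)
22 → bin 4 (remaining 8)
22 → bin 5 (remaining 8)
23 → bin 6 (remaining 7)
10 → bin 2 (remaining 4)
19 → bin 7 (remaining 11)
27 → bin 8 (remaining 3)
7 → bin 4 (remaining 1)
11 → bin 7 (remaining 0)
4 → bin 1 (remaining 0)
2 → bin 2 (remaining 2)
19 → bin 9 (remaining 11)
13 → bin 10 (remaining 17)

10 bins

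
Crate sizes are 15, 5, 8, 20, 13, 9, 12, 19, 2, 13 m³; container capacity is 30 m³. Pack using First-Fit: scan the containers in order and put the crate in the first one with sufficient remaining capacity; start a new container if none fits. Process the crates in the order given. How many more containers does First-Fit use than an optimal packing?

First-Fit: [15,5,8,2] [20,9] [13,12] [19] [13] → 5 containers.
Total size 116 m³; any packing needs at least ⌈116/30⌉ = 4 containers.
An optimal packing achieves that bound: [20,9] [19,8,2] [15,13] [13,12,5] → 4 containers.
Excess: 5 − 4 = 1.

1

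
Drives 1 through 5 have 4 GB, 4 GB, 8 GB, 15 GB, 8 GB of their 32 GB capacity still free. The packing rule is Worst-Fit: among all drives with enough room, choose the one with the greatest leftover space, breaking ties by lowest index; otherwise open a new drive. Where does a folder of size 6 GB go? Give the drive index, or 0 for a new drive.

4

Drives with room: drive 3 (8 GB), drive 4 (15 GB), drive 5 (8 GB).
Most room is drive 4 with 15 GB free.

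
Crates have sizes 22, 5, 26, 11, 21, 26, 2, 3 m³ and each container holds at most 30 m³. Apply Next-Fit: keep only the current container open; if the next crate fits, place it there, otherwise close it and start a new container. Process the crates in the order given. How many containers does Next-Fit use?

6 containers

container 1: place 22 m³, 8 m³ left
container 1: place 5 m³, 3 m³ left
container 2: place 26 m³, 4 m³ left
container 3: place 11 m³, 19 m³ left
container 4: place 21 m³, 9 m³ left
container 5: place 26 m³, 4 m³ left
container 5: place 2 m³, 2 m³ left
container 6: place 3 m³, 27 m³ left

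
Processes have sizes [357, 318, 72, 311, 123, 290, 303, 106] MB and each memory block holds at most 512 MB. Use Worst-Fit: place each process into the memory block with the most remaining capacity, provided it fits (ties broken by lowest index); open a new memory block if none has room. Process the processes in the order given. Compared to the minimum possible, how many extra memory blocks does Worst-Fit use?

0

Worst-Fit: [357] [318,72] [311,123] [290,106] [303] → 5 memory blocks.
5 processes exceed 256 MB (half the capacity), and no two of those can share a memory block, so at least 5 memory blocks are needed.
So 5 is already optimal.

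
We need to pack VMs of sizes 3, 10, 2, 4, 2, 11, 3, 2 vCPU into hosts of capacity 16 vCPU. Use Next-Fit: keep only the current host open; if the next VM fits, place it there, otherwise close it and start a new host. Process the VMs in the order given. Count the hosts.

3

3 vCPU → host 1 (remaining 13 vCPU)
10 vCPU → host 1 (remaining 3 vCPU)
2 vCPU → host 1 (remaining 1 vCPU)
4 vCPU → host 2 (remaining 12 vCPU)
2 vCPU → host 2 (remaining 10 vCPU)
11 vCPU → host 3 (remaining 5 vCPU)
3 vCPU → host 3 (remaining 2 vCPU)
2 vCPU → host 3 (remaining 0 vCPU)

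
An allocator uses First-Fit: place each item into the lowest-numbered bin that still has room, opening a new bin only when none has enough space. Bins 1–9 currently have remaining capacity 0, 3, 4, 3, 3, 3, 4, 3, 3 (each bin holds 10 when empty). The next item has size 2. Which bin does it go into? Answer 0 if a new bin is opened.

2

Bins with room: bin 2 (3), bin 3 (4), bin 4 (3), bin 5 (3), bin 6 (3), bin 7 (4), bin 8 (3), bin 9 (3).
The first with room is bin 2.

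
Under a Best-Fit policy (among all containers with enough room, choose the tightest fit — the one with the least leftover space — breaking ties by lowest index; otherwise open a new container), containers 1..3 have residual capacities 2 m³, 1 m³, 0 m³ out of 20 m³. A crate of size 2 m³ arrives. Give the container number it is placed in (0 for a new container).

Containers with room: container 1 (2 m³).
Tightest fit is container 1 with 2 m³ free.

1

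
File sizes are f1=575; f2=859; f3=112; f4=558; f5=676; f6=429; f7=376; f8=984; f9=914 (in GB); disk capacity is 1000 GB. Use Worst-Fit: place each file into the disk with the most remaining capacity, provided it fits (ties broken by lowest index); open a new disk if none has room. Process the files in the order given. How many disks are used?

disk 1: place f1 (575 GB), 425 GB left
disk 2: place f2 (859 GB), 141 GB left
disk 1: place f3 (112 GB), 313 GB left
disk 3: place f4 (558 GB), 442 GB left
disk 4: place f5 (676 GB), 324 GB left
disk 3: place f6 (429 GB), 13 GB left
disk 5: place f7 (376 GB), 624 GB left
disk 6: place f8 (984 GB), 16 GB left
disk 7: place f9 (914 GB), 86 GB left

7 disks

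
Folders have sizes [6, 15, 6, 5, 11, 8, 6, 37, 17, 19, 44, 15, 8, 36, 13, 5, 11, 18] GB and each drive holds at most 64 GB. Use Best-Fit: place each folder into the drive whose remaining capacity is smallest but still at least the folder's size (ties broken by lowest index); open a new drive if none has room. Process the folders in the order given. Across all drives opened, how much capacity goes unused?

Put 6 GB in drive 1; 58 GB remain.
Put 15 GB in drive 1; 43 GB remain.
Put 6 GB in drive 1; 37 GB remain.
Put 5 GB in drive 1; 32 GB remain.
Put 11 GB in drive 1; 21 GB remain.
Put 8 GB in drive 1; 13 GB remain.
Put 6 GB in drive 1; 7 GB remain.
Put 37 GB in drive 2; 27 GB remain.
Put 17 GB in drive 2; 10 GB remain.
Put 19 GB in drive 3; 45 GB remain.
Put 44 GB in drive 3; 1 GB remain.
Put 15 GB in drive 4; 49 GB remain.
Put 8 GB in drive 2; 2 GB remain.
Put 36 GB in drive 4; 13 GB remain.
Put 13 GB in drive 4; 0 GB remain.
Put 5 GB in drive 1; 2 GB remain.
Put 11 GB in drive 5; 53 GB remain.
Put 18 GB in drive 5; 35 GB remain.
5 drives × 64 GB = 320 GB; used 280 GB; unused 40 GB.

40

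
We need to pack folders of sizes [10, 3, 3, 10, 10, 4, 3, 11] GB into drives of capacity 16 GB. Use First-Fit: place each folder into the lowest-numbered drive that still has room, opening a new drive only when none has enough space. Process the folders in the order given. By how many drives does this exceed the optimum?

First-Fit: [10,3,3] [10,4] [10,3] [11] → 4 drives.
Total size 54 GB; any packing needs at least ⌈54/16⌉ = 4 drives.
So 4 is already optimal.

0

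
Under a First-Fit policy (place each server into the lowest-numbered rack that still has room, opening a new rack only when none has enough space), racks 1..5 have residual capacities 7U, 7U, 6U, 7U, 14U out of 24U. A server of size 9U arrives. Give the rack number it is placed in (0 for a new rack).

Racks with room: rack 5 (14U).
The first with room is rack 5.

5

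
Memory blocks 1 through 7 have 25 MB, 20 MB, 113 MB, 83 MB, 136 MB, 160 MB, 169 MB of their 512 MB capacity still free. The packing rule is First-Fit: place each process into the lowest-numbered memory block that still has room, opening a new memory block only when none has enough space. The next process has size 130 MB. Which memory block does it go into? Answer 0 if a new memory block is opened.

Memory blocks with room: memory block 5 (136 MB), memory block 6 (160 MB), memory block 7 (169 MB).
The first with room is memory block 5.

5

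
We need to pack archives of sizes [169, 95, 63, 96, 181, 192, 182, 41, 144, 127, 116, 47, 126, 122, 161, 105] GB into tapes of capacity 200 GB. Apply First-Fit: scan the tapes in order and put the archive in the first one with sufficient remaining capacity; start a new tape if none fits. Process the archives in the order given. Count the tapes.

13

169 GB → tape 1 (remaining 31 GB)
95 GB → tape 2 (remaining 105 GB)
63 GB → tape 2 (remaining 42 GB)
96 GB → tape 3 (remaining 104 GB)
181 GB → tape 4 (remaining 19 GB)
192 GB → tape 5 (remaining 8 GB)
182 GB → tape 6 (remaining 18 GB)
41 GB → tape 2 (remaining 1 GB)
144 GB → tape 7 (remaining 56 GB)
127 GB → tape 8 (remaining 73 GB)
116 GB → tape 9 (remaining 84 GB)
47 GB → tape 3 (remaining 57 GB)
126 GB → tape 10 (remaining 74 GB)
122 GB → tape 11 (remaining 78 GB)
161 GB → tape 12 (remaining 39 GB)
105 GB → tape 13 (remaining 95 GB)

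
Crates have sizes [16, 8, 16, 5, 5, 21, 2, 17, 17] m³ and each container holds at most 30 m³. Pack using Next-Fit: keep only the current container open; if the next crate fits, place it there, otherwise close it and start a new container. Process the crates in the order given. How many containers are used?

5 containers

16 m³ → container 1 (remaining 14 m³)
8 m³ → container 1 (remaining 6 m³)
16 m³ → container 2 (remaining 14 m³)
5 m³ → container 2 (remaining 9 m³)
5 m³ → container 2 (remaining 4 m³)
21 m³ → container 3 (remaining 9 m³)
2 m³ → container 3 (remaining 7 m³)
17 m³ → container 4 (remaining 13 m³)
17 m³ → container 5 (remaining 13 m³)
Final containers: [16,8] [16,5,5] [21,2] [17] [17].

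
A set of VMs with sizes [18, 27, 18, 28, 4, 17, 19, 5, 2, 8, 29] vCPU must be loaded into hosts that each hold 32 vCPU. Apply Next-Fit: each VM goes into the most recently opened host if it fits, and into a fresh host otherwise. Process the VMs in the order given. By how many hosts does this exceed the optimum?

1

Next-Fit: [18] [27] [18] [28,4] [17] [19,5,2] [8] [29] → 8 hosts.
7 VMs exceed 16 vCPU (half the capacity), and no two of those can share a host, so at least 7 hosts are needed.
An optimal packing achieves that bound: [29,2] [28,4] [27,5] [19,8] [18] [18] [17] → 7 hosts.
Excess: 8 − 7 = 1.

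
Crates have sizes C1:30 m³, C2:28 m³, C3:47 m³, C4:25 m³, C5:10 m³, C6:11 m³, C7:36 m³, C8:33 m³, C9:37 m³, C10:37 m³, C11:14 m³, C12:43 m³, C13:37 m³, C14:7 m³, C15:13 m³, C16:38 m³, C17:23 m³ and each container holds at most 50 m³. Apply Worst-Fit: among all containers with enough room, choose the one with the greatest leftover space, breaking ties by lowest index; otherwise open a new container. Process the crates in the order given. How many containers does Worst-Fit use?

12 containers

C1 (30 m³) → container 1 (remaining 20 m³)
C2 (28 m³) → container 2 (remaining 22 m³)
C3 (47 m³) → container 3 (remaining 3 m³)
C4 (25 m³) → container 4 (remaining 25 m³)
C5 (10 m³) → container 4 (remaining 15 m³)
C6 (11 m³) → container 2 (remaining 11 m³)
C7 (36 m³) → container 5 (remaining 14 m³)
C8 (33 m³) → container 6 (remaining 17 m³)
C9 (37 m³) → container 7 (remaining 13 m³)
C10 (37 m³) → container 8 (remaining 13 m³)
C11 (14 m³) → container 1 (remaining 6 m³)
C12 (43 m³) → container 9 (remaining 7 m³)
C13 (37 m³) → container 10 (remaining 13 m³)
C14 (7 m³) → container 6 (remaining 10 m³)
C15 (13 m³) → container 4 (remaining 2 m³)
C16 (38 m³) → container 11 (remaining 12 m³)
C17 (23 m³) → container 12 (remaining 27 m³)
Final containers: [30,14] [28,11] [47] [25,10,13] [36] [33,7] [37] [37] [43] [37] [38] [23].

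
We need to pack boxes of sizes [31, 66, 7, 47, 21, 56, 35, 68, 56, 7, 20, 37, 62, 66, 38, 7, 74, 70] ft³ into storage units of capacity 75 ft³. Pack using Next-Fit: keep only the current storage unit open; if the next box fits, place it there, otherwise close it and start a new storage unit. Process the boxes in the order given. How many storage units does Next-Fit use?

storage unit 1: place 31 ft³, 44 ft³ left
storage unit 2: place 66 ft³, 9 ft³ left
storage unit 2: place 7 ft³, 2 ft³ left
storage unit 3: place 47 ft³, 28 ft³ left
storage unit 3: place 21 ft³, 7 ft³ left
storage unit 4: place 56 ft³, 19 ft³ left
storage unit 5: place 35 ft³, 40 ft³ left
storage unit 6: place 68 ft³, 7 ft³ left
storage unit 7: place 56 ft³, 19 ft³ left
storage unit 7: place 7 ft³, 12 ft³ left
storage unit 8: place 20 ft³, 55 ft³ left
storage unit 8: place 37 ft³, 18 ft³ left
storage unit 9: place 62 ft³, 13 ft³ left
storage unit 10: place 66 ft³, 9 ft³ left
storage unit 11: place 38 ft³, 37 ft³ left
storage unit 11: place 7 ft³, 30 ft³ left
storage unit 12: place 74 ft³, 1 ft³ left
storage unit 13: place 70 ft³, 5 ft³ left

13 storage units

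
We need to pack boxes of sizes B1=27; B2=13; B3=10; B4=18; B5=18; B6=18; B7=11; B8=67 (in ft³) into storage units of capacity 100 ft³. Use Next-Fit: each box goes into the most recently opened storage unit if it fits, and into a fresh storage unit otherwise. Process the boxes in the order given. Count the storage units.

storage unit 1: place B1 (27 ft³), 73 ft³ left
storage unit 1: place B2 (13 ft³), 60 ft³ left
storage unit 1: place B3 (10 ft³), 50 ft³ left
storage unit 1: place B4 (18 ft³), 32 ft³ left
storage unit 1: place B5 (18 ft³), 14 ft³ left
storage unit 2: place B6 (18 ft³), 82 ft³ left
storage unit 2: place B7 (11 ft³), 71 ft³ left
storage unit 2: place B8 (67 ft³), 4 ft³ left

2 storage units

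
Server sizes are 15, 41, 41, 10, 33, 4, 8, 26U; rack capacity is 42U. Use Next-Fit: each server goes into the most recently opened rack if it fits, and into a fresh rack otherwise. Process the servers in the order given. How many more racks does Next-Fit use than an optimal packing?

1

Next-Fit: [15] [41] [41] [10] [33,4] [8,26] → 6 racks.
Total size 178U; any packing needs at least ⌈178/42⌉ = 5 racks.
An optimal packing achieves that bound: [41] [41] [33,8] [26,15] [10,4] → 5 racks.
Excess: 6 − 5 = 1.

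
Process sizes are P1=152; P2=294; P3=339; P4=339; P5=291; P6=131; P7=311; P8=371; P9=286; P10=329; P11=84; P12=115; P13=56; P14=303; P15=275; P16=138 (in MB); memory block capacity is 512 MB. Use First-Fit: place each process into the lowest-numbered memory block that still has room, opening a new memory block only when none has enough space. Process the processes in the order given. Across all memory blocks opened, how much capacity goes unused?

P1 (152 MB) → memory block 1 (remaining 360 MB)
P2 (294 MB) → memory block 1 (remaining 66 MB)
P3 (339 MB) → memory block 2 (remaining 173 MB)
P4 (339 MB) → memory block 3 (remaining 173 MB)
P5 (291 MB) → memory block 4 (remaining 221 MB)
P6 (131 MB) → memory block 2 (remaining 42 MB)
P7 (311 MB) → memory block 5 (remaining 201 MB)
P8 (371 MB) → memory block 6 (remaining 141 MB)
P9 (286 MB) → memory block 7 (remaining 226 MB)
P10 (329 MB) → memory block 8 (remaining 183 MB)
P11 (84 MB) → memory block 3 (remaining 89 MB)
P12 (115 MB) → memory block 4 (remaining 106 MB)
P13 (56 MB) → memory block 1 (remaining 10 MB)
P14 (303 MB) → memory block 9 (remaining 209 MB)
P15 (275 MB) → memory block 10 (remaining 237 MB)
P16 (138 MB) → memory block 5 (remaining 63 MB)
10 memory blocks × 512 MB = 5120 MB; used 3814 MB; unused 1306 MB.

1306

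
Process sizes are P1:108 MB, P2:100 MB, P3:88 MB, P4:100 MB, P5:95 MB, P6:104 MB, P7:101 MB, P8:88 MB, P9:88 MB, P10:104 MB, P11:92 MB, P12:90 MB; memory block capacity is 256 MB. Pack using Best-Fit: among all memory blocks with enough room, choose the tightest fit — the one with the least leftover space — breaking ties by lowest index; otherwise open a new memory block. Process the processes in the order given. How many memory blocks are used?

6

memory block 1: place P1 (108 MB), 148 MB left
memory block 1: place P2 (100 MB), 48 MB left
memory block 2: place P3 (88 MB), 168 MB left
memory block 2: place P4 (100 MB), 68 MB left
memory block 3: place P5 (95 MB), 161 MB left
memory block 3: place P6 (104 MB), 57 MB left
memory block 4: place P7 (101 MB), 155 MB left
memory block 4: place P8 (88 MB), 67 MB left
memory block 5: place P9 (88 MB), 168 MB left
memory block 5: place P10 (104 MB), 64 MB left
memory block 6: place P11 (92 MB), 164 MB left
memory block 6: place P12 (90 MB), 74 MB left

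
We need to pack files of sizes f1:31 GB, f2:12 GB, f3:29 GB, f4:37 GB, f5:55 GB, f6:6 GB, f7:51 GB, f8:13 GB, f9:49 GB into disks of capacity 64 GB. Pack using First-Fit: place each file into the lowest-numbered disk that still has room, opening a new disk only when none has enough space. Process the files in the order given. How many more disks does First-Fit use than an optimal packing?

First-Fit: [31,12,6,13] [29] [37] [55] [51] [49] → 6 disks.
Total size 283 GB; any packing needs at least ⌈283/64⌉ = 5 disks.
An optimal packing achieves that bound: [55,6] [51,13] [49,12] [37] [31,29] → 5 disks.
Excess: 6 − 5 = 1.

1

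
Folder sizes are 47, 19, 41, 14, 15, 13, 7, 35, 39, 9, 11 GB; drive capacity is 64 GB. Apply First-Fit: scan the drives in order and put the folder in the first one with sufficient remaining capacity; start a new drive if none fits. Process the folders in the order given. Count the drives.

5

drive 1: place 47 GB, 17 GB left
drive 2: place 19 GB, 45 GB left
drive 2: place 41 GB, 4 GB left
drive 1: place 14 GB, 3 GB left
drive 3: place 15 GB, 49 GB left
drive 3: place 13 GB, 36 GB left
drive 3: place 7 GB, 29 GB left
drive 4: place 35 GB, 29 GB left
drive 5: place 39 GB, 25 GB left
drive 3: place 9 GB, 20 GB left
drive 3: place 11 GB, 9 GB left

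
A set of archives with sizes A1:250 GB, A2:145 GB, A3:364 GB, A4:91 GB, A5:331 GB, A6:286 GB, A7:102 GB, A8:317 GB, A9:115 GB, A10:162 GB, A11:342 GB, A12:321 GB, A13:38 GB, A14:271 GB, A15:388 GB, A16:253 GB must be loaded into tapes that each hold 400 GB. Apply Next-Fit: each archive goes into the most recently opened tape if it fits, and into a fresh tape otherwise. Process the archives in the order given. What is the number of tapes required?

12 tapes

A1 (250 GB) → tape 1 (remaining 150 GB)
A2 (145 GB) → tape 1 (remaining 5 GB)
A3 (364 GB) → tape 2 (remaining 36 GB)
A4 (91 GB) → tape 3 (remaining 309 GB)
A5 (331 GB) → tape 4 (remaining 69 GB)
A6 (286 GB) → tape 5 (remaining 114 GB)
A7 (102 GB) → tape 5 (remaining 12 GB)
A8 (317 GB) → tape 6 (remaining 83 GB)
A9 (115 GB) → tape 7 (remaining 285 GB)
A10 (162 GB) → tape 7 (remaining 123 GB)
A11 (342 GB) → tape 8 (remaining 58 GB)
A12 (321 GB) → tape 9 (remaining 79 GB)
A13 (38 GB) → tape 9 (remaining 41 GB)
A14 (271 GB) → tape 10 (remaining 129 GB)
A15 (388 GB) → tape 11 (remaining 12 GB)
A16 (253 GB) → tape 12 (remaining 147 GB)
Final tapes: [250,145] [364] [91] [331] [286,102] [317] [115,162] [342] [321,38] [271] [388] [253].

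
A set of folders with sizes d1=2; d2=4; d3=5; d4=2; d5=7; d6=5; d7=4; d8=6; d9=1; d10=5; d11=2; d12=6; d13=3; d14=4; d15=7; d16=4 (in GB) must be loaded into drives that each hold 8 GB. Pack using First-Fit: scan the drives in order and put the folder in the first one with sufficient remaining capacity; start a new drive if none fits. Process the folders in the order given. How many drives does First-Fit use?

10 drives

drive 1: place d1 (2 GB), 6 GB left
drive 1: place d2 (4 GB), 2 GB left
drive 2: place d3 (5 GB), 3 GB left
drive 1: place d4 (2 GB), 0 GB left
drive 3: place d5 (7 GB), 1 GB left
drive 4: place d6 (5 GB), 3 GB left
drive 5: place d7 (4 GB), 4 GB left
drive 6: place d8 (6 GB), 2 GB left
drive 2: place d9 (1 GB), 2 GB left
drive 7: place d10 (5 GB), 3 GB left
drive 2: place d11 (2 GB), 0 GB left
drive 8: place d12 (6 GB), 2 GB left
drive 4: place d13 (3 GB), 0 GB left
drive 5: place d14 (4 GB), 0 GB left
drive 9: place d15 (7 GB), 1 GB left
drive 10: place d16 (4 GB), 4 GB left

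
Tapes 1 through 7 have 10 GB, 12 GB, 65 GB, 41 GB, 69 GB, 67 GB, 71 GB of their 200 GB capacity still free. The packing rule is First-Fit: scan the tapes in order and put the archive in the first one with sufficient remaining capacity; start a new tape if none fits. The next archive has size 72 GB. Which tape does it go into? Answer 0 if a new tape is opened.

No tape has ≥ 72 GB free, so a new tape is opened.

0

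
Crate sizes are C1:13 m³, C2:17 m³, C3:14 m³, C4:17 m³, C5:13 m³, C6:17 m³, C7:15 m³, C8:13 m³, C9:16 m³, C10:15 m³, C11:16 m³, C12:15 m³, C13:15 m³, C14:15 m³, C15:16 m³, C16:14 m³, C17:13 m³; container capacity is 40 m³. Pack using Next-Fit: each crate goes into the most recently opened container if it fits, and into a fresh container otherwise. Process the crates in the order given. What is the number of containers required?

C1 (13 m³) → container 1 (remaining 27 m³)
C2 (17 m³) → container 1 (remaining 10 m³)
C3 (14 m³) → container 2 (remaining 26 m³)
C4 (17 m³) → container 2 (remaining 9 m³)
C5 (13 m³) → container 3 (remaining 27 m³)
C6 (17 m³) → container 3 (remaining 10 m³)
C7 (15 m³) → container 4 (remaining 25 m³)
C8 (13 m³) → container 4 (remaining 12 m³)
C9 (16 m³) → container 5 (remaining 24 m³)
C10 (15 m³) → container 5 (remaining 9 m³)
C11 (16 m³) → container 6 (remaining 24 m³)
C12 (15 m³) → container 6 (remaining 9 m³)
C13 (15 m³) → container 7 (remaining 25 m³)
C14 (15 m³) → container 7 (remaining 10 m³)
C15 (16 m³) → container 8 (remaining 24 m³)
C16 (14 m³) → container 8 (remaining 10 m³)
C17 (13 m³) → container 9 (remaining 27 m³)

9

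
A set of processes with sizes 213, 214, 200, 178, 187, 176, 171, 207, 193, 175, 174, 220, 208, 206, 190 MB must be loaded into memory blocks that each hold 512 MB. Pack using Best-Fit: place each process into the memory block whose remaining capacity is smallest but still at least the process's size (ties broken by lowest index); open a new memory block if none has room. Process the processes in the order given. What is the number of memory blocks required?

8 memory blocks

memory block 1: place 213 MB, 299 MB left
memory block 1: place 214 MB, 85 MB left
memory block 2: place 200 MB, 312 MB left
memory block 2: place 178 MB, 134 MB left
memory block 3: place 187 MB, 325 MB left
memory block 3: place 176 MB, 149 MB left
memory block 4: place 171 MB, 341 MB left
memory block 4: place 207 MB, 134 MB left
memory block 5: place 193 MB, 319 MB left
memory block 5: place 175 MB, 144 MB left
memory block 6: place 174 MB, 338 MB left
memory block 6: place 220 MB, 118 MB left
memory block 7: place 208 MB, 304 MB left
memory block 7: place 206 MB, 98 MB left
memory block 8: place 190 MB, 322 MB left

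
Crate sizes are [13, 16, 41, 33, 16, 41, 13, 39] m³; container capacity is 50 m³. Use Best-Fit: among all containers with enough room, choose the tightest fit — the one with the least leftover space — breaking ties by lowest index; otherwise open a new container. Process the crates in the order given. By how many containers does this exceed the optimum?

Best-Fit: [13,16,13] [41] [33,16] [41] [39] → 5 containers.
Total size 212 m³; any packing needs at least ⌈212/50⌉ = 5 containers.
So 5 is already optimal.

0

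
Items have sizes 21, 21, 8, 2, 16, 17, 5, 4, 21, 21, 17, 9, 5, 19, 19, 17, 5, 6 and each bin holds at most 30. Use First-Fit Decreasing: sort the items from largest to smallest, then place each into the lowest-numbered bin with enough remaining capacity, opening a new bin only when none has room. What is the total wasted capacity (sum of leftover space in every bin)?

Sorted descending: 21, 21, 21, 21, 19, 19, 17, 17, 17, 16, 9, 8, 6, 5, 5, 5, 4, 2.
Put 21 in bin 1; 9 remain.
Put 21 in bin 2; 9 remain.
Put 21 in bin 3; 9 remain.
Put 21 in bin 4; 9 remain.
Put 19 in bin 5; 11 remain.
Put 19 in bin 6; 11 remain.
Put 17 in bin 7; 13 remain.
Put 17 in bin 8; 13 remain.
Put 17 in bin 9; 13 remain.
Put 16 in bin 10; 14 remain.
Put 9 in bin 1; 0 remain.
Put 8 in bin 2; 1 remain.
Put 6 in bin 3; 3 remain.
Put 5 in bin 4; 4 remain.
Put 5 in bin 5; 6 remain.
Put 5 in bin 5; 1 remain.
Put 4 in bin 4; 0 remain.
Put 2 in bin 3; 1 remain.
10 bins × 30 = 300; used 233; unused 67.

67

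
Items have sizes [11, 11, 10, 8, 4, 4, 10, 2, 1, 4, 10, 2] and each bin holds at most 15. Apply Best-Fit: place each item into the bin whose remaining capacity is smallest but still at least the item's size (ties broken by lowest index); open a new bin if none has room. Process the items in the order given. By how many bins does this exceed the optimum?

0

Best-Fit: [11,4] [11,4] [10,2,1,2] [8] [10,4] [10] → 6 bins.
Total size 77; any packing needs at least ⌈77/15⌉ = 6 bins.
So 6 is already optimal.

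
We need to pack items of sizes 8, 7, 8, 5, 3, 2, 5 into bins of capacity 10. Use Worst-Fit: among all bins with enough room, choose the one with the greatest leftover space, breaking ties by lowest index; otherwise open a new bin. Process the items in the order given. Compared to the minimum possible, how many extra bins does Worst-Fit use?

Worst-Fit: [8] [7,2] [8] [5,3] [5] → 5 bins.
Total size 38; any packing needs at least ⌈38/10⌉ = 4 bins.
An optimal packing achieves that bound: [8,2] [8] [7,3] [5,5] → 4 bins.
Excess: 5 − 4 = 1.

1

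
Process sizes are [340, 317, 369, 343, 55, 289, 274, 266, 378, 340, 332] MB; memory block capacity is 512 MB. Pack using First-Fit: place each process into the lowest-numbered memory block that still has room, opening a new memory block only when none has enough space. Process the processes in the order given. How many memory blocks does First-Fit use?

memory block 1: place 340 MB, 172 MB left
memory block 2: place 317 MB, 195 MB left
memory block 3: place 369 MB, 143 MB left
memory block 4: place 343 MB, 169 MB left
memory block 1: place 55 MB, 117 MB left
memory block 5: place 289 MB, 223 MB left
memory block 6: place 274 MB, 238 MB left
memory block 7: place 266 MB, 246 MB left
memory block 8: place 378 MB, 134 MB left
memory block 9: place 340 MB, 172 MB left
memory block 10: place 332 MB, 180 MB left
Final memory blocks: [340,55] [317] [369] [343] [289] [274] [266] [378] [340] [332].

10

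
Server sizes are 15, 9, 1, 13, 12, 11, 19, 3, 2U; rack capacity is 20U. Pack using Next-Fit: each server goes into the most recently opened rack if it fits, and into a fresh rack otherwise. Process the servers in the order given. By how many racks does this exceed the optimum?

Next-Fit: [15] [9,1] [13] [12] [11] [19] [3,2] → 7 racks.
Total size 85U; any packing needs at least ⌈85/20⌉ = 5 racks.
An optimal packing achieves that bound: [19,1] [15,3,2] [13] [12] [11,9] → 5 racks.
Excess: 7 − 5 = 2.

2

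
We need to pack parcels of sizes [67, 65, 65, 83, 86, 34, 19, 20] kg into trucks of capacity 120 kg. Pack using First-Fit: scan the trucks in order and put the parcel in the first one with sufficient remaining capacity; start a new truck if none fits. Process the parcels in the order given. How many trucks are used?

5 trucks

67 kg → truck 1 (remaining 53 kg)
65 kg → truck 2 (remaining 55 kg)
65 kg → truck 3 (remaining 55 kg)
83 kg → truck 4 (remaining 37 kg)
86 kg → truck 5 (remaining 34 kg)
34 kg → truck 1 (remaining 19 kg)
19 kg → truck 1 (remaining 0 kg)
20 kg → truck 2 (remaining 35 kg)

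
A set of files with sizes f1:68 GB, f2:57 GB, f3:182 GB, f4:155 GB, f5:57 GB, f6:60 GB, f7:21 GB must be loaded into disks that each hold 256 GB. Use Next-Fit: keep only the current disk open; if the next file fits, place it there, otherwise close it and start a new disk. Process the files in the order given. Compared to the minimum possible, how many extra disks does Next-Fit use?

Next-Fit: [68,57] [182] [155,57] [60,21] → 4 disks.
Total size 600 GB; any packing needs at least ⌈600/256⌉ = 3 disks.
An optimal packing achieves that bound: [182,68] [155,60,21] [57,57] → 3 disks.
Excess: 4 − 3 = 1.

1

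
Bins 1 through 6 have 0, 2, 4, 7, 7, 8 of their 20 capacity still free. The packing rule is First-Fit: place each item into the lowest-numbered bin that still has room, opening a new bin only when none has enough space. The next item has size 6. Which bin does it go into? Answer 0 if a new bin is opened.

4

Bins with room: bin 4 (7), bin 5 (7), bin 6 (8).
The first with room is bin 4.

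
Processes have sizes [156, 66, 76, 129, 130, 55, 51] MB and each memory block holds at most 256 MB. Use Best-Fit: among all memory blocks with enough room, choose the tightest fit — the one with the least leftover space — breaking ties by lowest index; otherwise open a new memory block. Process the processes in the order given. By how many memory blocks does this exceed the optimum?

Best-Fit: [156,66] [76,129,51] [130,55] → 3 memory blocks.
Total size 663 MB; any packing needs at least ⌈663/256⌉ = 3 memory blocks.
So 3 is already optimal.

0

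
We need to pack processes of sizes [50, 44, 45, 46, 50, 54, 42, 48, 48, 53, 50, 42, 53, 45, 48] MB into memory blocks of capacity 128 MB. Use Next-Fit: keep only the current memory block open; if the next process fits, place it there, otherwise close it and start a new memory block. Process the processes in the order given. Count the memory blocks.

Put 50 MB in memory block 1; 78 MB remain.
Put 44 MB in memory block 1; 34 MB remain.
Put 45 MB in memory block 2; 83 MB remain.
Put 46 MB in memory block 2; 37 MB remain.
Put 50 MB in memory block 3; 78 MB remain.
Put 54 MB in memory block 3; 24 MB remain.
Put 42 MB in memory block 4; 86 MB remain.
Put 48 MB in memory block 4; 38 MB remain.
Put 48 MB in memory block 5; 80 MB remain.
Put 53 MB in memory block 5; 27 MB remain.
Put 50 MB in memory block 6; 78 MB remain.
Put 42 MB in memory block 6; 36 MB remain.
Put 53 MB in memory block 7; 75 MB remain.
Put 45 MB in memory block 7; 30 MB remain.
Put 48 MB in memory block 8; 80 MB remain.

8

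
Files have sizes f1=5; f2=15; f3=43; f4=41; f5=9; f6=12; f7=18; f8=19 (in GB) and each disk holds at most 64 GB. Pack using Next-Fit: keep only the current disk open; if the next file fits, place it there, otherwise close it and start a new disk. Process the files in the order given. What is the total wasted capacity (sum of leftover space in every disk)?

f1 (5 GB) → disk 1 (remaining 59 GB)
f2 (15 GB) → disk 1 (remaining 44 GB)
f3 (43 GB) → disk 1 (remaining 1 GB)
f4 (41 GB) → disk 2 (remaining 23 GB)
f5 (9 GB) → disk 2 (remaining 14 GB)
f6 (12 GB) → disk 2 (remaining 2 GB)
f7 (18 GB) → disk 3 (remaining 46 GB)
f8 (19 GB) → disk 3 (remaining 27 GB)
3 disks × 64 GB = 192 GB; used 162 GB; unused 30 GB.

30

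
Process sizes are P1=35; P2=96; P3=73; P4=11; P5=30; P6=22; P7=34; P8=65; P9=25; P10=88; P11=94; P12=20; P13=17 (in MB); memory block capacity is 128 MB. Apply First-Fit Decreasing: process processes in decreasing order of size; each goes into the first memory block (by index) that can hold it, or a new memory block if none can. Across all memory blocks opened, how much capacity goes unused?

Sorted descending: 96, 94, 88, 73, 65, 35, 34, 30, 25, 22, 20, 17, 11.
Put 96 MB in memory block 1; 32 MB remain.
Put 94 MB in memory block 2; 34 MB remain.
Put 88 MB in memory block 3; 40 MB remain.
Put 73 MB in memory block 4; 55 MB remain.
Put 65 MB in memory block 5; 63 MB remain.
Put 35 MB in memory block 3; 5 MB remain.
Put 34 MB in memory block 2; 0 MB remain.
Put 30 MB in memory block 1; 2 MB remain.
Put 25 MB in memory block 4; 30 MB remain.
Put 22 MB in memory block 4; 8 MB remain.
Put 20 MB in memory block 5; 43 MB remain.
Put 17 MB in memory block 5; 26 MB remain.
Put 11 MB in memory block 5; 15 MB remain.
5 memory blocks × 128 MB = 640 MB; used 610 MB; unused 30 MB.

30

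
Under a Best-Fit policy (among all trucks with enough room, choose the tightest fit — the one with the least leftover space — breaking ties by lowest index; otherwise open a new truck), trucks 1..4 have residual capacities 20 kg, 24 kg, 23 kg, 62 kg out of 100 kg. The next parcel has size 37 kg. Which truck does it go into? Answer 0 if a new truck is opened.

Trucks with room: truck 4 (62 kg).
Tightest fit is truck 4 with 62 kg free.

4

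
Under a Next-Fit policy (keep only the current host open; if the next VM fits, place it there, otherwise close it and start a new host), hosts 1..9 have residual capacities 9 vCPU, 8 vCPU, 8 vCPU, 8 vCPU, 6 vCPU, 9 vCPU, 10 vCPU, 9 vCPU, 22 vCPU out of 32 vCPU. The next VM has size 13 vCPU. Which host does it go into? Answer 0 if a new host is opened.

Next-Fit only looks at host 9, which has 22 vCPU free.
13 vCPU fits there.

9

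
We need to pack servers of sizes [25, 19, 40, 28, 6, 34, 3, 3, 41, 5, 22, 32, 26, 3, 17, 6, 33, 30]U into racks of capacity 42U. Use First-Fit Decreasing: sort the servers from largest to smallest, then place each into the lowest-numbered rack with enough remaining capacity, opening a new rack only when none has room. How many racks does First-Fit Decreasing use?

10 racks

Sorted descending: 41, 40, 34, 33, 32, 30, 28, 26, 25, 22, 19, 17, 6, 6, 5, 3, 3, 3.
41U → rack 1 (remaining 1U)
40U → rack 2 (remaining 2U)
34U → rack 3 (remaining 8U)
33U → rack 4 (remaining 9U)
32U → rack 5 (remaining 10U)
30U → rack 6 (remaining 12U)
28U → rack 7 (remaining 14U)
26U → rack 8 (remaining 16U)
25U → rack 9 (remaining 17U)
22U → rack 10 (remaining 20U)
19U → rack 10 (remaining 1U)
17U → rack 9 (remaining 0U)
6U → rack 3 (remaining 2U)
6U → rack 4 (remaining 3U)
5U → rack 5 (remaining 5U)
3U → rack 4 (remaining 0U)
3U → rack 5 (remaining 2U)
3U → rack 6 (remaining 9U)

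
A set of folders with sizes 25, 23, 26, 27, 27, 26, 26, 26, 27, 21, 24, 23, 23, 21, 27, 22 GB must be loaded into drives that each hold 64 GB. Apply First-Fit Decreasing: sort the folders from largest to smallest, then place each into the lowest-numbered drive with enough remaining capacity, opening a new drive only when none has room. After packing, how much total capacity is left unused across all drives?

118

Sorted descending: 27, 27, 27, 27, 26, 26, 26, 26, 25, 24, 23, 23, 23, 22, 21, 21.
Put 27 GB in drive 1; 37 GB remain.
Put 27 GB in drive 1; 10 GB remain.
Put 27 GB in drive 2; 37 GB remain.
Put 27 GB in drive 2; 10 GB remain.
Put 26 GB in drive 3; 38 GB remain.
Put 26 GB in drive 3; 12 GB remain.
Put 26 GB in drive 4; 38 GB remain.
Put 26 GB in drive 4; 12 GB remain.
Put 25 GB in drive 5; 39 GB remain.
Put 24 GB in drive 5; 15 GB remain.
Put 23 GB in drive 6; 41 GB remain.
Put 23 GB in drive 6; 18 GB remain.
Put 23 GB in drive 7; 41 GB remain.
Put 22 GB in drive 7; 19 GB remain.
Put 21 GB in drive 8; 43 GB remain.
Put 21 GB in drive 8; 22 GB remain.
8 drives × 64 GB = 512 GB; used 394 GB; unused 118 GB.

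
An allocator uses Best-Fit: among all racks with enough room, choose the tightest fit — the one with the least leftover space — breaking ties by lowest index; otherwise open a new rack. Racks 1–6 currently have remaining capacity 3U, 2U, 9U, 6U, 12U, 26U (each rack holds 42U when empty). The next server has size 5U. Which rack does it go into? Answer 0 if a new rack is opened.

4

Racks with room: rack 3 (9U), rack 4 (6U), rack 5 (12U), rack 6 (26U).
Tightest fit is rack 4 with 6U free.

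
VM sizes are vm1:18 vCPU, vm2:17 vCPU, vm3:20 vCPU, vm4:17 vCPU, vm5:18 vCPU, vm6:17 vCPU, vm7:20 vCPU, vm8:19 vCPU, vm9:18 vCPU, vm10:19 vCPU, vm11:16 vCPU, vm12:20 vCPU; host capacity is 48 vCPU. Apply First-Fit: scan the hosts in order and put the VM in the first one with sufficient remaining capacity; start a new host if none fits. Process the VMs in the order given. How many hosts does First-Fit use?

6

host 1: place vm1 (18 vCPU), 30 vCPU left
host 1: place vm2 (17 vCPU), 13 vCPU left
host 2: place vm3 (20 vCPU), 28 vCPU left
host 2: place vm4 (17 vCPU), 11 vCPU left
host 3: place vm5 (18 vCPU), 30 vCPU left
host 3: place vm6 (17 vCPU), 13 vCPU left
host 4: place vm7 (20 vCPU), 28 vCPU left
host 4: place vm8 (19 vCPU), 9 vCPU left
host 5: place vm9 (18 vCPU), 30 vCPU left
host 5: place vm10 (19 vCPU), 11 vCPU left
host 6: place vm11 (16 vCPU), 32 vCPU left
host 6: place vm12 (20 vCPU), 12 vCPU left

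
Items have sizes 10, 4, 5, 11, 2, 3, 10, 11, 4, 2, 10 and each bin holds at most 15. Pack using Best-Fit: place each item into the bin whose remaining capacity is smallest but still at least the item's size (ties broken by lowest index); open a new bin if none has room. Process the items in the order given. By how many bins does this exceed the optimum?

1

Best-Fit: [10,4] [5,3] [11,2,2] [10] [11,4] [10] → 6 bins.
Total size 72; any packing needs at least ⌈72/15⌉ = 5 bins.
An optimal packing achieves that bound: [11,4] [11,4] [10,5] [10,3,2] [10,2] → 5 bins.
Excess: 6 − 5 = 1.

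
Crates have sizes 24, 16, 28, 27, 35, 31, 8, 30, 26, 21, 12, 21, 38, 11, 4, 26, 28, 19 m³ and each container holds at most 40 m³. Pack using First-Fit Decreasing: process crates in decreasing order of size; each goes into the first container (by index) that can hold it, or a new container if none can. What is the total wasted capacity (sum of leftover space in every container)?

Sorted descending: 38, 35, 31, 30, 28, 28, 27, 26, 26, 24, 21, 21, 19, 16, 12, 11, 8, 4.
Put 38 m³ in container 1; 2 m³ remain.
Put 35 m³ in container 2; 5 m³ remain.
Put 31 m³ in container 3; 9 m³ remain.
Put 30 m³ in container 4; 10 m³ remain.
Put 28 m³ in container 5; 12 m³ remain.
Put 28 m³ in container 6; 12 m³ remain.
Put 27 m³ in container 7; 13 m³ remain.
Put 26 m³ in container 8; 14 m³ remain.
Put 26 m³ in container 9; 14 m³ remain.
Put 24 m³ in container 10; 16 m³ remain.
Put 21 m³ in container 11; 19 m³ remain.
Put 21 m³ in container 12; 19 m³ remain.
Put 19 m³ in container 11; 0 m³ remain.
Put 16 m³ in container 10; 0 m³ remain.
Put 12 m³ in container 5; 0 m³ remain.
Put 11 m³ in container 6; 1 m³ remain.
Put 8 m³ in container 3; 1 m³ remain.
Put 4 m³ in container 2; 1 m³ remain.
12 containers × 40 m³ = 480 m³; used 405 m³; unused 75 m³.

75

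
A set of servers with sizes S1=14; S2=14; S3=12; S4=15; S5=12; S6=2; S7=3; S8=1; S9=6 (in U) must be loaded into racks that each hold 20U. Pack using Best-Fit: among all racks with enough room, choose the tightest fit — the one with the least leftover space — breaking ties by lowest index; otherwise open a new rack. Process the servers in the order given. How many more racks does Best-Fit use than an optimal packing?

0

Best-Fit: [14,1] [14,6] [12] [15,2,3] [12] → 5 racks.
5 servers exceed 10U (half the capacity), and no two of those can share a rack, so at least 5 racks are needed.
So 5 is already optimal.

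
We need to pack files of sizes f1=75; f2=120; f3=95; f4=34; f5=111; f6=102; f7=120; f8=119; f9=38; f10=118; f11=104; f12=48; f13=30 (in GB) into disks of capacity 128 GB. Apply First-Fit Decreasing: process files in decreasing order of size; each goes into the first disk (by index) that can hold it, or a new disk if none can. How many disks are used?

10 disks

Sorted descending: 120, 120, 119, 118, 111, 104, 102, 95, 75, 48, 38, 34, 30.
Put 120 GB in disk 1; 8 GB remain.
Put 120 GB in disk 2; 8 GB remain.
Put 119 GB in disk 3; 9 GB remain.
Put 118 GB in disk 4; 10 GB remain.
Put 111 GB in disk 5; 17 GB remain.
Put 104 GB in disk 6; 24 GB remain.
Put 102 GB in disk 7; 26 GB remain.
Put 95 GB in disk 8; 33 GB remain.
Put 75 GB in disk 9; 53 GB remain.
Put 48 GB in disk 9; 5 GB remain.
Put 38 GB in disk 10; 90 GB remain.
Put 34 GB in disk 10; 56 GB remain.
Put 30 GB in disk 8; 3 GB remain.
Final disks: [120] [120] [119] [118] [111] [104] [102] [95,30] [75,48] [38,34].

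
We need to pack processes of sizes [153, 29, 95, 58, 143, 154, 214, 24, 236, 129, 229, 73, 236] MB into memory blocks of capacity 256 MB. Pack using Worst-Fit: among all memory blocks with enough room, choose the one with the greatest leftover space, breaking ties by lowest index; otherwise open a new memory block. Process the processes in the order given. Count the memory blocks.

9

memory block 1: place 153 MB, 103 MB left
memory block 1: place 29 MB, 74 MB left
memory block 2: place 95 MB, 161 MB left
memory block 2: place 58 MB, 103 MB left
memory block 3: place 143 MB, 113 MB left
memory block 4: place 154 MB, 102 MB left
memory block 5: place 214 MB, 42 MB left
memory block 3: place 24 MB, 89 MB left
memory block 6: place 236 MB, 20 MB left
memory block 7: place 129 MB, 127 MB left
memory block 8: place 229 MB, 27 MB left
memory block 7: place 73 MB, 54 MB left
memory block 9: place 236 MB, 20 MB left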